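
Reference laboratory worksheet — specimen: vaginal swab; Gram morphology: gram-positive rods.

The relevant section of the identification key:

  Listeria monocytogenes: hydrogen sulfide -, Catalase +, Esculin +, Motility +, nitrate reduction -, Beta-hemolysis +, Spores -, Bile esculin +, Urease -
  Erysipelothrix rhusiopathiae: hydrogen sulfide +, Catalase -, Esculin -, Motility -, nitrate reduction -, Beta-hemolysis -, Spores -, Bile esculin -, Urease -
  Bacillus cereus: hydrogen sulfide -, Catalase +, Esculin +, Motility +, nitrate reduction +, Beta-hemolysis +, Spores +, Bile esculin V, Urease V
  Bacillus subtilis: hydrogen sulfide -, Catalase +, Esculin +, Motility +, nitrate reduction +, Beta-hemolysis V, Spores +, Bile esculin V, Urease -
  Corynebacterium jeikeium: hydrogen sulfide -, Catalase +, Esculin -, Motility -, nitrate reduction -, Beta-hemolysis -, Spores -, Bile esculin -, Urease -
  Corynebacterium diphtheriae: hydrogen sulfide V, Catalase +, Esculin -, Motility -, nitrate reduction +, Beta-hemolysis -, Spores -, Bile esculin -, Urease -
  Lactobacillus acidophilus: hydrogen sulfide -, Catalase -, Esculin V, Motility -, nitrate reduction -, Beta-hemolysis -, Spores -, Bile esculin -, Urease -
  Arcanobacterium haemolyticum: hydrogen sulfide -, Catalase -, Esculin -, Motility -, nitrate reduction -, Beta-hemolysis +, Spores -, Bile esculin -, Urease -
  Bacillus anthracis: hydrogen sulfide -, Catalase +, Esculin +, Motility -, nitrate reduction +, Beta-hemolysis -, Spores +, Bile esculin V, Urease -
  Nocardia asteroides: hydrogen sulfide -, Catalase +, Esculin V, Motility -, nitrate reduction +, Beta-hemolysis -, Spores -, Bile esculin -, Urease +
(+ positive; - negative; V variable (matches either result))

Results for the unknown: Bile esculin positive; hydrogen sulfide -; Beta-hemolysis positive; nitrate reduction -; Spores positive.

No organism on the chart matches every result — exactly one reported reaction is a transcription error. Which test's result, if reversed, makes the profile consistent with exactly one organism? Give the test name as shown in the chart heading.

Spores

As reported, no row in the chart matches all 5 reactions.
Reversing Beta-hemolysis → still no organism matches.
Reversing nitrate reduction → 2 organisms match (not unique).
Reversing Bile esculin → still no organism matches.
Reversing hydrogen sulfide → still no organism matches.
Reversing Spores (to -) → unique match: Listeria monocytogenes.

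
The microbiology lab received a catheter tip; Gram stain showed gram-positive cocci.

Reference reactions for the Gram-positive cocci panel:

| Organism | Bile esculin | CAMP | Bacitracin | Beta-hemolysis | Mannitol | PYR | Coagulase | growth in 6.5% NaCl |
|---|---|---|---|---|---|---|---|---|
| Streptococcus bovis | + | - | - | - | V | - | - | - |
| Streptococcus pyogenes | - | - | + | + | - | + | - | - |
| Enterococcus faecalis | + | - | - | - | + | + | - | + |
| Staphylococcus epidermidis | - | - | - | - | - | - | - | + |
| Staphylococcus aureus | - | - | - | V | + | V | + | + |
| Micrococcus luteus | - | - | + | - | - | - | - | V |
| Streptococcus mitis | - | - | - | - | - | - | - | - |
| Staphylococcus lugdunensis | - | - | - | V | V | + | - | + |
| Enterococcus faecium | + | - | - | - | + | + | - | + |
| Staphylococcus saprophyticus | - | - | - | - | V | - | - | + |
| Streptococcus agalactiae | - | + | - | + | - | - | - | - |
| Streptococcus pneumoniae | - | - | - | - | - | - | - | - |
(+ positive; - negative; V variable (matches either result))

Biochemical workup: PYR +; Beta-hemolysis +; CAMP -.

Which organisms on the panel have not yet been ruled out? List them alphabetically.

Staphylococcus aureus, Staphylococcus lugdunensis, Streptococcus pyogenes

CAMP -: excludes Streptococcus agalactiae — 11 left.
PYR +: excludes 6 organisms — 5 left.
Beta-hemolysis +: excludes Enterococcus faecalis, Enterococcus faecium — 3 left.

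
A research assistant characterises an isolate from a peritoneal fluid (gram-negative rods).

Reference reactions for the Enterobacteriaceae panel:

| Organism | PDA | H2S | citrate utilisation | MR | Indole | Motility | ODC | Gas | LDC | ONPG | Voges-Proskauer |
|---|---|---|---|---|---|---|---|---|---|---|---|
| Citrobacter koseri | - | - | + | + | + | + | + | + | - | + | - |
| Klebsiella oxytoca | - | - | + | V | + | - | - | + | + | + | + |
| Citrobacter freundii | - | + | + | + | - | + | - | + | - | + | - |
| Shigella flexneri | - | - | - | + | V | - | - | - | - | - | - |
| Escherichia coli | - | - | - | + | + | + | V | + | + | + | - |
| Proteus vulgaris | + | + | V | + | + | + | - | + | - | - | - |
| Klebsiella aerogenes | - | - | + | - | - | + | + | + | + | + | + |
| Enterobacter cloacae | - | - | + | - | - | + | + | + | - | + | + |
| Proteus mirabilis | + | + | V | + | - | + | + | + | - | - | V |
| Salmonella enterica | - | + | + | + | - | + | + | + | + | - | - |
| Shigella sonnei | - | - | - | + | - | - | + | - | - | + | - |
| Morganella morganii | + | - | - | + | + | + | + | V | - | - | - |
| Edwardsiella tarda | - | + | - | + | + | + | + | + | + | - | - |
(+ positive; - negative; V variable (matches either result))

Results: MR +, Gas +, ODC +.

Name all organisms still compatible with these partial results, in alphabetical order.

Citrobacter koseri, Edwardsiella tarda, Escherichia coli, Morganella morganii, Proteus mirabilis, Salmonella enterica

MR +: excludes Klebsiella aerogenes, Enterobacter cloacae — 11 left.
Gas +: excludes Shigella flexneri, Shigella sonnei — 9 left.
ODC +: excludes Klebsiella oxytoca, Citrobacter freundii, Proteus vulgaris — 6 left.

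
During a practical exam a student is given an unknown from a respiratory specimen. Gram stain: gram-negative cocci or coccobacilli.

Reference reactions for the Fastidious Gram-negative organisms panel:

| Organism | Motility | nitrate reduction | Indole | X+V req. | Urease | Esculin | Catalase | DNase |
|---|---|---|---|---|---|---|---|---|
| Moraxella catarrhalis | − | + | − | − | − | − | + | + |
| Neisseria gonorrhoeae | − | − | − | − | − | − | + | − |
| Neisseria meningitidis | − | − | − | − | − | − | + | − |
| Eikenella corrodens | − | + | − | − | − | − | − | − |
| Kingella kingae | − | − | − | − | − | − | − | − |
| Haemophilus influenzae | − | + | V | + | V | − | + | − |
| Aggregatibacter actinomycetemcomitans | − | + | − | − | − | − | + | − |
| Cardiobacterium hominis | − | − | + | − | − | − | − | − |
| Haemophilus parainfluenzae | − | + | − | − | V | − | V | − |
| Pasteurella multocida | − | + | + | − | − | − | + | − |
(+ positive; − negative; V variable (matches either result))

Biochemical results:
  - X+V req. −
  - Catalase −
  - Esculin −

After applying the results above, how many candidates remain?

X+V req. −: excludes Haemophilus influenzae — 9 left.
Catalase −: excludes 5 organisms — 4 left.
Esculin −: all 4 remaining candidates are consistent.
Still consistent: Cardiobacterium hominis, Eikenella corrodens, Haemophilus parainfluenzae, Kingella kingae.

4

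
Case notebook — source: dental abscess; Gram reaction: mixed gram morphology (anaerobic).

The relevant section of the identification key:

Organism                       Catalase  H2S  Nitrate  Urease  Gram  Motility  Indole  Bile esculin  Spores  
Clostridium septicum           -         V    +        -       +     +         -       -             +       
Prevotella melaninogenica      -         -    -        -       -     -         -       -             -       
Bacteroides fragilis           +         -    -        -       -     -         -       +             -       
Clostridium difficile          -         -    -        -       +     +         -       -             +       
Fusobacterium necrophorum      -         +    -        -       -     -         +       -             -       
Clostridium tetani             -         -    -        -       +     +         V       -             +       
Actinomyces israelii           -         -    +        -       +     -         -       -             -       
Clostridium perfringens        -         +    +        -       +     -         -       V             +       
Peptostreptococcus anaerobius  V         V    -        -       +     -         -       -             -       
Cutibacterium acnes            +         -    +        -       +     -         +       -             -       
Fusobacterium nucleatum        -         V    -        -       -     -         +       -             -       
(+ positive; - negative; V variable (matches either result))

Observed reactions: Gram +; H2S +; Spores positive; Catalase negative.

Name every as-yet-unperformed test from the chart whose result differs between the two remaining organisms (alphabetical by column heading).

Gram +: excludes Prevotella melaninogenica, Bacteroides fragilis, Fusobacterium necrophorum, Fusobacterium nucleatum — 7 left.
H2S +: excludes Clostridium difficile, Clostridium tetani, Actinomyces israelii, Cutibacterium acnes — 3 left.
Catalase -: all 3 remaining candidates are consistent.
Spores +: excludes Peptostreptococcus anaerobius — 2 left.
Two candidates remain: Clostridium perfringens and Clostridium septicum.
  Nitrate: + vs + — same for both, does not separate.
  Urease: - vs - — same for both, does not separate.
  Motility: Clostridium perfringens -, Clostridium septicum + — discriminates.
  Indole: - vs - — same for both, does not separate.
  Bile esculin: V vs - — variable for at least one, does not separate.

Motility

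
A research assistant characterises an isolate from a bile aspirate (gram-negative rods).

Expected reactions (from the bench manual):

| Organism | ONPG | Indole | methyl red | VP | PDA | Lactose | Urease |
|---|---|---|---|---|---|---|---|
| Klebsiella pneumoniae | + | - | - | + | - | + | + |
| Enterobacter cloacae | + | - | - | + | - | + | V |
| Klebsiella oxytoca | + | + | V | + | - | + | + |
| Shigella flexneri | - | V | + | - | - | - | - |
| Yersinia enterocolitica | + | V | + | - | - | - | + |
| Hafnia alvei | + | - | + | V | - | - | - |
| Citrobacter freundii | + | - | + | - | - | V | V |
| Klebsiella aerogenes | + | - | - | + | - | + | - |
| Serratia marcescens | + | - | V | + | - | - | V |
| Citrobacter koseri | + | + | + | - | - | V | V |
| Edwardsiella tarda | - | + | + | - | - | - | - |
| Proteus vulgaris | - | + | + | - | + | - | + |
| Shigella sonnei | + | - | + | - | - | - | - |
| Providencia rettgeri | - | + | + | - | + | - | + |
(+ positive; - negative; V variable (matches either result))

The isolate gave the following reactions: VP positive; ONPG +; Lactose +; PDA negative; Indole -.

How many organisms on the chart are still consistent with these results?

ONPG +: excludes Shigella flexneri, Edwardsiella tarda, Proteus vulgaris, Providencia rettgeri — 10 left.
Lactose +: excludes Yersinia enterocolitica, Hafnia alvei, Serratia marcescens, Shigella sonnei — 6 left.
VP +: excludes Citrobacter freundii, Citrobacter koseri — 4 left.
PDA -: all 4 remaining candidates are consistent.
Indole -: excludes Klebsiella oxytoca — 3 left.
Still consistent: Enterobacter cloacae, Klebsiella aerogenes, Klebsiella pneumoniae.

3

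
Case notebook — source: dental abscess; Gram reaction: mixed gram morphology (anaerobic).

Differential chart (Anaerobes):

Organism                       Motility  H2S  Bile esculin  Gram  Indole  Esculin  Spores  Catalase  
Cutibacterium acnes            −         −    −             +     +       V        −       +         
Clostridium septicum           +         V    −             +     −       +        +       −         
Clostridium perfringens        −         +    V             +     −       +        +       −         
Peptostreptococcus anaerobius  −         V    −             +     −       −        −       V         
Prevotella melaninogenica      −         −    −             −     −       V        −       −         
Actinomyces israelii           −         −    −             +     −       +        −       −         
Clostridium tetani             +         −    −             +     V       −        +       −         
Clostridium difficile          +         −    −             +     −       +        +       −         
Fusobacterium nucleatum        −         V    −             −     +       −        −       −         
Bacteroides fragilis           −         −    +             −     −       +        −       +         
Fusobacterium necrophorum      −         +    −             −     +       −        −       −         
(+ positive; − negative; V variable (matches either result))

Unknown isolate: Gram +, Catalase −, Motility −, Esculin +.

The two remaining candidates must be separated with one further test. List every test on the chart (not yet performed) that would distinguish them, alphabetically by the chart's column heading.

Catalase −: excludes Cutibacterium acnes, Bacteroides fragilis — 9 left.
Gram +: excludes Prevotella melaninogenica, Fusobacterium nucleatum, Fusobacterium necrophorum — 6 left.
Motility −: excludes Clostridium septicum, Clostridium tetani, Clostridium difficile — 3 left.
Esculin +: excludes Peptostreptococcus anaerobius — 2 left.
Two candidates remain: Actinomyces israelii and Clostridium perfringens.
  H2S: Actinomyces israelii −, Clostridium perfringens + — discriminates.
  Bile esculin: − vs V — variable for at least one, does not separate.
  Indole: − vs − — same for both, does not separate.
  Spores: Actinomyces israelii −, Clostridium perfringens + — discriminates.

H2S, Spores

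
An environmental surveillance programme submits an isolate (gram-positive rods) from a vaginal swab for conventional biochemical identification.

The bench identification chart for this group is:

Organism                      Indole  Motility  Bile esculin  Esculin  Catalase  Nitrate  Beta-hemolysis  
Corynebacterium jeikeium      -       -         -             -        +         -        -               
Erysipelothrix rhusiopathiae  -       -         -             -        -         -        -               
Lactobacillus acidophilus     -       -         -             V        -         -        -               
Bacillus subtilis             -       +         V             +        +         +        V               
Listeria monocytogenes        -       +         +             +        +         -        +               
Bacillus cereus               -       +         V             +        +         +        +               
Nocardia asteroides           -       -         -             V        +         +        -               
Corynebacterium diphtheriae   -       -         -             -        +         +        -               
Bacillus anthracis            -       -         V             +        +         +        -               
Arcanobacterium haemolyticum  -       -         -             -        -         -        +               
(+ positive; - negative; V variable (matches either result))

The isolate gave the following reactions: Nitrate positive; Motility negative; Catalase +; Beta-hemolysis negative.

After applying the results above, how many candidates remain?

3

Catalase +: excludes Erysipelothrix rhusiopathiae, Lactobacillus acidophilus, Arcanobacterium haemolyticum — 7 left.
Nitrate +: excludes Corynebacterium jeikeium, Listeria monocytogenes — 5 left.
Beta-hemolysis -: excludes Bacillus cereus — 4 left.
Motility -: excludes Bacillus subtilis — 3 left.
Still consistent: Bacillus anthracis, Corynebacterium diphtheriae, Nocardia asteroides.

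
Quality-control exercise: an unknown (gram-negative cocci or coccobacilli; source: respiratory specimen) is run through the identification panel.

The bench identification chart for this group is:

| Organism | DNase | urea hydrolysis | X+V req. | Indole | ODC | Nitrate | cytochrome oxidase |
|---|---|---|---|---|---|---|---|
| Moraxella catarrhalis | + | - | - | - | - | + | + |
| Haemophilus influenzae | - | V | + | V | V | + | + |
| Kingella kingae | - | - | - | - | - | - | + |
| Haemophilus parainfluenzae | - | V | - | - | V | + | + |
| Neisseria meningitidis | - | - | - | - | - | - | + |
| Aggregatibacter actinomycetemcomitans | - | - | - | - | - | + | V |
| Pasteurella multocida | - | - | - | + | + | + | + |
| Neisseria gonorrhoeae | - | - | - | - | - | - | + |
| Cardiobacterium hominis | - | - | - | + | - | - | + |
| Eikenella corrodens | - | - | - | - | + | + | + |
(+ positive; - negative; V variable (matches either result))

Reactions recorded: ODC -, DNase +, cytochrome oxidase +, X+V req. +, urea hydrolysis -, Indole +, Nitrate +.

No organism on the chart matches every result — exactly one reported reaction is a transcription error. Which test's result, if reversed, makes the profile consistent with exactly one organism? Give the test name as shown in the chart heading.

DNase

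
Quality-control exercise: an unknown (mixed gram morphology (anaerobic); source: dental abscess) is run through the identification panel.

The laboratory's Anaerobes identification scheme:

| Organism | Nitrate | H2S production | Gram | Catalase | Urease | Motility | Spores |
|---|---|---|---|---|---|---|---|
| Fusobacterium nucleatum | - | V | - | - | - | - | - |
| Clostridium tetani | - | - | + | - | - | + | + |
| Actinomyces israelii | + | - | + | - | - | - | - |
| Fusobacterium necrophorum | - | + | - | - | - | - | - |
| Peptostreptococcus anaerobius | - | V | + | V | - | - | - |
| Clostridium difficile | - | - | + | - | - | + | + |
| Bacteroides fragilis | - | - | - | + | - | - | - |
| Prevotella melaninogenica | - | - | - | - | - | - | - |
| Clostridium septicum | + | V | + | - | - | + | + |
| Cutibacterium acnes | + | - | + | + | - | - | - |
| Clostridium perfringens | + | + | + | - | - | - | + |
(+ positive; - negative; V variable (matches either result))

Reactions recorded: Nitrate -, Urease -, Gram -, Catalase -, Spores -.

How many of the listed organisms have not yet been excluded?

3

Urease -: all 11 remaining candidates are consistent.
Nitrate -: excludes Actinomyces israelii, Clostridium septicum, Cutibacterium acnes, Clostridium perfringens — 7 left.
Spores -: excludes Clostridium tetani, Clostridium difficile — 5 left.
Catalase -: excludes Bacteroides fragilis — 4 left.
Gram -: excludes Peptostreptococcus anaerobius — 3 left.
Still consistent: Fusobacterium necrophorum, Fusobacterium nucleatum, Prevotella melaninogenica.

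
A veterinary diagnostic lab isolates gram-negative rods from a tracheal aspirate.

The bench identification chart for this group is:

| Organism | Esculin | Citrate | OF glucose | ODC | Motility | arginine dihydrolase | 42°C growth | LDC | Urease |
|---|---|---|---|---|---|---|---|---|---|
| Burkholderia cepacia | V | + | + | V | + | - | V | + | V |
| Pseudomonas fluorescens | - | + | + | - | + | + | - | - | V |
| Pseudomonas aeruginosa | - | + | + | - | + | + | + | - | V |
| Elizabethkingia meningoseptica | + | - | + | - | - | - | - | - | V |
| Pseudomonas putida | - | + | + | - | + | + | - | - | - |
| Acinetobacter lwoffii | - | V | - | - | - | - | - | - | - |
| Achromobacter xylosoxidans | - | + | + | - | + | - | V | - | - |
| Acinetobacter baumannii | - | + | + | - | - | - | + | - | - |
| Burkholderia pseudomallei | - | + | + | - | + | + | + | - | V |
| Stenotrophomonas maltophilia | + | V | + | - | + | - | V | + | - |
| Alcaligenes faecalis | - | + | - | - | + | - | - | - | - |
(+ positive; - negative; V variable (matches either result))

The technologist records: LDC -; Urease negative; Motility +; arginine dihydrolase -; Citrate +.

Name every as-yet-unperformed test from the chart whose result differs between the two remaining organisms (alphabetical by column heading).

Motility +: excludes Elizabethkingia meningoseptica, Acinetobacter lwoffii, Acinetobacter baumannii — 8 left.
LDC -: excludes Burkholderia cepacia, Stenotrophomonas maltophilia — 6 left.
Citrate +: all 6 remaining candidates are consistent.
Urease -: all 6 remaining candidates are consistent.
arginine dihydrolase -: excludes Pseudomonas fluorescens, Pseudomonas aeruginosa, Pseudomonas putida, Burkholderia pseudomallei — 2 left.
Two candidates remain: Achromobacter xylosoxidans and Alcaligenes faecalis.
  Esculin: - vs - — same for both, does not separate.
  OF glucose: Achromobacter xylosoxidans +, Alcaligenes faecalis - — discriminates.
  ODC: - vs - — same for both, does not separate.
  42°C growth: V vs - — variable for at least one, does not separate.

OF glucose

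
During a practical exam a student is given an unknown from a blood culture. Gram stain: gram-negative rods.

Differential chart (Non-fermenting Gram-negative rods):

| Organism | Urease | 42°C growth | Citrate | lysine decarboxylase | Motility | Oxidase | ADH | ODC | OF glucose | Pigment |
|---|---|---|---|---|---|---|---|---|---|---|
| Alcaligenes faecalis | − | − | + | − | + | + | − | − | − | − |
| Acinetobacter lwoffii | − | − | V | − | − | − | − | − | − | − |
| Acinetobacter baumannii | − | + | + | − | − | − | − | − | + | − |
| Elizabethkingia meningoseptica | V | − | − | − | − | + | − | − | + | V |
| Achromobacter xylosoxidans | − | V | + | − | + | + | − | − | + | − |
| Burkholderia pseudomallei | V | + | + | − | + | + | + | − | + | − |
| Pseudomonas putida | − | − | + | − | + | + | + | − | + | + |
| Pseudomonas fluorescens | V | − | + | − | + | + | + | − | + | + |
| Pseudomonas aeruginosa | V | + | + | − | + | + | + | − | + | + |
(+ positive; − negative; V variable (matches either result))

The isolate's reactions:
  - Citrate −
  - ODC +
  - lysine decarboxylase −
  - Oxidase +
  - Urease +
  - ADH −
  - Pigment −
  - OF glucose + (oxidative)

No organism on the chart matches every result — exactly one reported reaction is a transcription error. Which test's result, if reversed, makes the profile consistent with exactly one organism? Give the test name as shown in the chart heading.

As reported, no row in the chart matches all 8 reactions.
Reversing Pigment → still no organism matches.
Reversing ADH → still no organism matches.
Reversing ODC (to −) → unique match: Elizabethkingia meningoseptica.
Reversing OF glucose → still no organism matches.
Reversing lysine decarboxylase → still no organism matches.
Reversing Urease → still no organism matches.
Reversing Citrate → still no organism matches.
Reversing Oxidase → still no organism matches.

ODC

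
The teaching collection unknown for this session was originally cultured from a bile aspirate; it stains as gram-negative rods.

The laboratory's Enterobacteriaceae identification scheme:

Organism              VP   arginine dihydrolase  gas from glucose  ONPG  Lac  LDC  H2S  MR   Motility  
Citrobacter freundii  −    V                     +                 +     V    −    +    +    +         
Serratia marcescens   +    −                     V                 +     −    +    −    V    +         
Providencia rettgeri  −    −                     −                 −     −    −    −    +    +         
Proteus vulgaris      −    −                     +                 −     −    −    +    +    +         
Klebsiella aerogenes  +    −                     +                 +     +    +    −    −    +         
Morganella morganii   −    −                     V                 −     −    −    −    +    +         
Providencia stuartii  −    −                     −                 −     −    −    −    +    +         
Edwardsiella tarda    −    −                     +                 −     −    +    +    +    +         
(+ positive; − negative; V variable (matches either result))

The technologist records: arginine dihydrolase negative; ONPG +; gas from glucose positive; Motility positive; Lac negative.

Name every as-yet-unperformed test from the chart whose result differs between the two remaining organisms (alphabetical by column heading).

H2S, LDC, VP

arginine dihydrolase −: all 8 remaining candidates are consistent.
gas from glucose +: excludes Providencia rettgeri, Providencia stuartii — 6 left.
ONPG +: excludes Proteus vulgaris, Morganella morganii, Edwardsiella tarda — 3 left.
Motility +: all 3 remaining candidates are consistent.
Lac −: excludes Klebsiella aerogenes — 2 left.
Two candidates remain: Citrobacter freundii and Serratia marcescens.
  VP: Citrobacter freundii −, Serratia marcescens + — discriminates.
  LDC: Citrobacter freundii −, Serratia marcescens + — discriminates.
  H2S: Citrobacter freundii +, Serratia marcescens − — discriminates.
  MR: + vs V — variable for at least one, does not separate.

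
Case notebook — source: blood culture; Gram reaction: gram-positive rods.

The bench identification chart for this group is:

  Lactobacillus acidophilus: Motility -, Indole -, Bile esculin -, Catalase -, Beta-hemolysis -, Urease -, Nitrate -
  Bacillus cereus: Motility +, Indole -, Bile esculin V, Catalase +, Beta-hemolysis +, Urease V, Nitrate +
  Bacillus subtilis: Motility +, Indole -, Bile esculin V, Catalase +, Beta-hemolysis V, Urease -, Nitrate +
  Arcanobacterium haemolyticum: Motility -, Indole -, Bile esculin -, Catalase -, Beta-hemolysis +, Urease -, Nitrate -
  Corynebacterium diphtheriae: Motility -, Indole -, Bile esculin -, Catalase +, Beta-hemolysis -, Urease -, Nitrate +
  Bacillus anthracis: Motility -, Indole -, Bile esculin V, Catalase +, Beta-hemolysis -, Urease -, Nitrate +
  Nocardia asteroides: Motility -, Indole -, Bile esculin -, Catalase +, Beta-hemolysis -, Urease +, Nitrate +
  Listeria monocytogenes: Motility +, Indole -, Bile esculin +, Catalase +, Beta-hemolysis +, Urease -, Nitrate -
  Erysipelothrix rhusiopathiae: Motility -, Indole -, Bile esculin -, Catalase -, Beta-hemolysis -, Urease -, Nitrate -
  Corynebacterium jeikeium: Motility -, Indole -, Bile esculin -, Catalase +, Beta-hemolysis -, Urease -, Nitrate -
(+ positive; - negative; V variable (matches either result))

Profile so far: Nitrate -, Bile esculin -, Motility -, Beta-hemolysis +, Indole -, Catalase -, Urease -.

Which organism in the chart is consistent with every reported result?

Arcanobacterium haemolyticum

Catalase -: excludes 7 organisms — 3 left.
Nitrate -: all 3 remaining candidates are consistent.
Motility -: all 3 remaining candidates are consistent.
Urease -: all 3 remaining candidates are consistent.
Beta-hemolysis +: excludes Lactobacillus acidophilus, Erysipelothrix rhusiopathiae — 1 left.
Indole -: the one remaining candidate is consistent.
Bile esculin -: the one remaining candidate is consistent.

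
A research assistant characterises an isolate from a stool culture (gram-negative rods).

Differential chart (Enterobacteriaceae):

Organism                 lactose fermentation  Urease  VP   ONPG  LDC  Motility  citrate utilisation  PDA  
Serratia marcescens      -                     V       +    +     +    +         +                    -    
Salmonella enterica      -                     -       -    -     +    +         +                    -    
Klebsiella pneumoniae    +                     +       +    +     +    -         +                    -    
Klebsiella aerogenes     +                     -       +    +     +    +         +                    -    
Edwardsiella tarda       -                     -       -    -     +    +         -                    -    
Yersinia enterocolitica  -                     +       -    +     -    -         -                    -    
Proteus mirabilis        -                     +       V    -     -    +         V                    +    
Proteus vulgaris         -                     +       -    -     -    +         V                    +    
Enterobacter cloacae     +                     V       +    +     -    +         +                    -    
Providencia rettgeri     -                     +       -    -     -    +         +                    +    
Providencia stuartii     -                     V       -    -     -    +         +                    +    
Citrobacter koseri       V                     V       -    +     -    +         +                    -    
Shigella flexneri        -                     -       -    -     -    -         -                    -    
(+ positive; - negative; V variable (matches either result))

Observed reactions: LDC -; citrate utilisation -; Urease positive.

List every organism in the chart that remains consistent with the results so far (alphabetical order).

citrate utilisation -: excludes 8 organisms — 5 left.
Urease +: excludes Edwardsiella tarda, Shigella flexneri — 3 left.
LDC -: all 3 remaining candidates are consistent.

Proteus mirabilis, Proteus vulgaris, Yersinia enterocolitica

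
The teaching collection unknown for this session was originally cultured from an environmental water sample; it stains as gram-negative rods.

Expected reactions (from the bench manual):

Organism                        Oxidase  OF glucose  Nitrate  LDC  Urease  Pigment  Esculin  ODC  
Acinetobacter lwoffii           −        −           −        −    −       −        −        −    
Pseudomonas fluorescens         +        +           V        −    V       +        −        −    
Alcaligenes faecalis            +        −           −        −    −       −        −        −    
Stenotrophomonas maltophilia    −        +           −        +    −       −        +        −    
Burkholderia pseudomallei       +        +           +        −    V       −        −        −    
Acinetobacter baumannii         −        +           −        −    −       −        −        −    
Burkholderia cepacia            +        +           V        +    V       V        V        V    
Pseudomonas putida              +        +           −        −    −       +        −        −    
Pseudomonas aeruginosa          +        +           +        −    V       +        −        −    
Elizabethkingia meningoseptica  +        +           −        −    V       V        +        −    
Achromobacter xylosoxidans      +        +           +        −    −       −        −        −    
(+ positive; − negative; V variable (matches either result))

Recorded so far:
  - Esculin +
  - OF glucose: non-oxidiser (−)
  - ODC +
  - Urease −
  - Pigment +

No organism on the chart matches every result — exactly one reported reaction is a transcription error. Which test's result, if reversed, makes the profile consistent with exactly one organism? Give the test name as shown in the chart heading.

OF glucose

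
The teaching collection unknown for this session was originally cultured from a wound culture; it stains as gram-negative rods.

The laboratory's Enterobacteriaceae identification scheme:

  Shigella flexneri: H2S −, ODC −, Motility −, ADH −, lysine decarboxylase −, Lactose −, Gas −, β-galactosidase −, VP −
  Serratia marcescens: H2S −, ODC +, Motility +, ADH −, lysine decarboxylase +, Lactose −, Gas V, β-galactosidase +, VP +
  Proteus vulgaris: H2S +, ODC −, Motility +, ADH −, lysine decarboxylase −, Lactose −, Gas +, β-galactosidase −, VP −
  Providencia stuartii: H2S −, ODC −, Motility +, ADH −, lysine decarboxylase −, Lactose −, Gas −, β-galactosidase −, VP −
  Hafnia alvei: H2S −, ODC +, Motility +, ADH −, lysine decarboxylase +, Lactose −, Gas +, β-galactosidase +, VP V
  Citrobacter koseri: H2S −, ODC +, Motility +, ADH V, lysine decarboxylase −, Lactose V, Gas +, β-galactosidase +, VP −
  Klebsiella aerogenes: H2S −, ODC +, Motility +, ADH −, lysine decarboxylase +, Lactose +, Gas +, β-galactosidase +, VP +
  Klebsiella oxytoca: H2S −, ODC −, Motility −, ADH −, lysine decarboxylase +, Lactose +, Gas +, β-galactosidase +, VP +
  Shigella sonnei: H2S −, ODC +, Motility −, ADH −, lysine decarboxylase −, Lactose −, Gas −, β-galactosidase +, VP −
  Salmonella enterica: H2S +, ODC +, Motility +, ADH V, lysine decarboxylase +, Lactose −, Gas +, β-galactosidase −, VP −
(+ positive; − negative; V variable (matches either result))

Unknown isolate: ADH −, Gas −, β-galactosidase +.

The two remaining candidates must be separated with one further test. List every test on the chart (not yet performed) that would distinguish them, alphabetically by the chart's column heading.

lysine decarboxylase, Motility, VP

ADH −: all 10 remaining candidates are consistent.
β-galactosidase +: excludes Shigella flexneri, Proteus vulgaris, Providencia stuartii, Salmonella enterica — 6 left.
Gas −: excludes Hafnia alvei, Citrobacter koseri, Klebsiella aerogenes, Klebsiella oxytoca — 2 left.
Two candidates remain: Serratia marcescens and Shigella sonnei.
  H2S: − vs − — same for both, does not separate.
  ODC: + vs + — same for both, does not separate.
  Motility: Serratia marcescens +, Shigella sonnei − — discriminates.
  lysine decarboxylase: Serratia marcescens +, Shigella sonnei − — discriminates.
  Lactose: − vs − — same for both, does not separate.
  VP: Serratia marcescens +, Shigella sonnei − — discriminates.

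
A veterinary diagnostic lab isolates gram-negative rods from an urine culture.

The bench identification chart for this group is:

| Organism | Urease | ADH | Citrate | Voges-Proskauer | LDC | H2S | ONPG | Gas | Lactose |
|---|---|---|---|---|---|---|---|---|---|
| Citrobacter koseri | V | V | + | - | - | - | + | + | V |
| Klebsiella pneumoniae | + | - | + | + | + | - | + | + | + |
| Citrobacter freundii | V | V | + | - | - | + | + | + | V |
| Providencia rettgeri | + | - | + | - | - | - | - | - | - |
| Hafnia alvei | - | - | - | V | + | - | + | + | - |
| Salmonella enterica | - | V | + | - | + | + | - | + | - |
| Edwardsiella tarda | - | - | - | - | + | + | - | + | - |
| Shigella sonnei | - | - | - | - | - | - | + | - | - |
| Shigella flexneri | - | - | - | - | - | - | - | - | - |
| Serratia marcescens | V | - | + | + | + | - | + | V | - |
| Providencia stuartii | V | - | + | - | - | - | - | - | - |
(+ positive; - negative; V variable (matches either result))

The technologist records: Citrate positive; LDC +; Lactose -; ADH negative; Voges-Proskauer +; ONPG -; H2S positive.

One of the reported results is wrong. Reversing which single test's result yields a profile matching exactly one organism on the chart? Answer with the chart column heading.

As reported, no row in the chart matches all 7 reactions.
Reversing Lactose → still no organism matches.
Reversing Citrate → still no organism matches.
Reversing LDC → still no organism matches.
Reversing H2S → still no organism matches.
Reversing ONPG → still no organism matches.
Reversing Voges-Proskauer (to -) → unique match: Salmonella enterica.
Reversing ADH → still no organism matches.

Voges-Proskauer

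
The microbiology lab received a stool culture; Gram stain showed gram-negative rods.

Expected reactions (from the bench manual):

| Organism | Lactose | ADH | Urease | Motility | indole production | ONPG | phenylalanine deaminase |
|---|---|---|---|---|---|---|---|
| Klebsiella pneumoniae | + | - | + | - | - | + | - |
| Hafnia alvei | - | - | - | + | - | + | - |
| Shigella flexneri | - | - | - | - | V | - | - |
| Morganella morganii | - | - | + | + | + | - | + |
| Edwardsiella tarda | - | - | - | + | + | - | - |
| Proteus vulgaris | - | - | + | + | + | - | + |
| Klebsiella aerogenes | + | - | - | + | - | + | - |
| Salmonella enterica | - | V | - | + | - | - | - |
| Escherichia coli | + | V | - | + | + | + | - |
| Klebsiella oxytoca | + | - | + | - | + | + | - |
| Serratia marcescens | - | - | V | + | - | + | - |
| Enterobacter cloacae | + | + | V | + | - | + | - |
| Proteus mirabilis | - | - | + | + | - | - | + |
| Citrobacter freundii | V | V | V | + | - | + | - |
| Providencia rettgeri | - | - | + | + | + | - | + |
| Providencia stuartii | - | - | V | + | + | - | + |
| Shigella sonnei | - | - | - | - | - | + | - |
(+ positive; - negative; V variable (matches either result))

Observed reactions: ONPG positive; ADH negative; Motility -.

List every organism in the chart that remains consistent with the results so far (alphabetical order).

Klebsiella oxytoca, Klebsiella pneumoniae, Shigella sonnei

Motility -: excludes 13 organisms — 4 left.
ONPG +: excludes Shigella flexneri — 3 left.
ADH -: all 3 remaining candidates are consistent.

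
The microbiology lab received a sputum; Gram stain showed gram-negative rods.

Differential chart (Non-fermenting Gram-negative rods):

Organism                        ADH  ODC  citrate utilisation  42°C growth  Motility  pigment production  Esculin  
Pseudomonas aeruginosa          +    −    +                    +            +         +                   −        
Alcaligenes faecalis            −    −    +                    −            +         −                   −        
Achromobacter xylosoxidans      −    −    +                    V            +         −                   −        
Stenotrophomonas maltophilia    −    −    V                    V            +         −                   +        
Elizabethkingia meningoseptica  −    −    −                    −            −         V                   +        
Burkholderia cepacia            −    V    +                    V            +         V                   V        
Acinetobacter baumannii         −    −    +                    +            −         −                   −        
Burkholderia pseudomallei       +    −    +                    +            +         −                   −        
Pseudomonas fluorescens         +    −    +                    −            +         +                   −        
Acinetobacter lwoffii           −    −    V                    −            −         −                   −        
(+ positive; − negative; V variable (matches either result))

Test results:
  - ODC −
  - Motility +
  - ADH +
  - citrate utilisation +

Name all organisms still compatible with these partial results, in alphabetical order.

ODC −: all 10 remaining candidates are consistent.
citrate utilisation +: excludes Elizabethkingia meningoseptica — 9 left.
Motility +: excludes Acinetobacter baumannii, Acinetobacter lwoffii — 7 left.
ADH +: excludes Alcaligenes faecalis, Achromobacter xylosoxidans, Stenotrophomonas maltophilia, Burkholderia cepacia — 3 left.

Burkholderia pseudomallei, Pseudomonas aeruginosa, Pseudomonas fluorescens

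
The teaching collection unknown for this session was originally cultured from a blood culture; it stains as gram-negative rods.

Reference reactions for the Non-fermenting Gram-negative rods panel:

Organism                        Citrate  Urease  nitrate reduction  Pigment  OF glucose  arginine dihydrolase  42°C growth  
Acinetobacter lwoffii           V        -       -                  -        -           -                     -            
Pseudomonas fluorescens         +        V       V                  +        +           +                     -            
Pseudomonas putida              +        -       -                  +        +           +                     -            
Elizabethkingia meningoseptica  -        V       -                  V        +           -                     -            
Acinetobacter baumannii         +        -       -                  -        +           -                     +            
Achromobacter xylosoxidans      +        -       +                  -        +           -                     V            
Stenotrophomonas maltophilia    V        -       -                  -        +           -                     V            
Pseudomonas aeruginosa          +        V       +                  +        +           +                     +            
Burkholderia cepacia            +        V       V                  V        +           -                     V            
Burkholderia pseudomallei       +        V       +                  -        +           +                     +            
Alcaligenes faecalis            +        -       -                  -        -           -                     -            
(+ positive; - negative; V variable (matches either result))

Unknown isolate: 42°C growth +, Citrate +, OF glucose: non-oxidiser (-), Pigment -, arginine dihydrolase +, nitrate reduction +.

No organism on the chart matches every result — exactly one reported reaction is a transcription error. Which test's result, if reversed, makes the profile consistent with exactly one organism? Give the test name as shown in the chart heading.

OF glucose

As reported, no row in the chart matches all 6 reactions.
Reversing Pigment → still no organism matches.
Reversing Citrate → still no organism matches.
Reversing OF glucose (to +) → unique match: Burkholderia pseudomallei.
Reversing nitrate reduction → still no organism matches.
Reversing arginine dihydrolase → still no organism matches.
Reversing 42°C growth → still no organism matches.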